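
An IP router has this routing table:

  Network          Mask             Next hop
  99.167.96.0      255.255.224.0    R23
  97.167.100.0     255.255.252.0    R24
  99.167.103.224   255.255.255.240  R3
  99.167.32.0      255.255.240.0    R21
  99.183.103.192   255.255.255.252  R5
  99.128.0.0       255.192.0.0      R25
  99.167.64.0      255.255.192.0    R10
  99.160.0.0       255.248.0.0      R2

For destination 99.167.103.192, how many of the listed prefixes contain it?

4

Prefixes containing 99.167.103.192:
  99.128.0.0/10 (99.128.0.0 - 99.191.255.255)
  99.160.0.0/13 (99.160.0.0 - 99.167.255.255)
  99.167.64.0/18 (99.167.64.0 - 99.167.127.255)
  99.167.96.0/19 (99.167.96.0 - 99.167.127.255)
Total matching entries: 4.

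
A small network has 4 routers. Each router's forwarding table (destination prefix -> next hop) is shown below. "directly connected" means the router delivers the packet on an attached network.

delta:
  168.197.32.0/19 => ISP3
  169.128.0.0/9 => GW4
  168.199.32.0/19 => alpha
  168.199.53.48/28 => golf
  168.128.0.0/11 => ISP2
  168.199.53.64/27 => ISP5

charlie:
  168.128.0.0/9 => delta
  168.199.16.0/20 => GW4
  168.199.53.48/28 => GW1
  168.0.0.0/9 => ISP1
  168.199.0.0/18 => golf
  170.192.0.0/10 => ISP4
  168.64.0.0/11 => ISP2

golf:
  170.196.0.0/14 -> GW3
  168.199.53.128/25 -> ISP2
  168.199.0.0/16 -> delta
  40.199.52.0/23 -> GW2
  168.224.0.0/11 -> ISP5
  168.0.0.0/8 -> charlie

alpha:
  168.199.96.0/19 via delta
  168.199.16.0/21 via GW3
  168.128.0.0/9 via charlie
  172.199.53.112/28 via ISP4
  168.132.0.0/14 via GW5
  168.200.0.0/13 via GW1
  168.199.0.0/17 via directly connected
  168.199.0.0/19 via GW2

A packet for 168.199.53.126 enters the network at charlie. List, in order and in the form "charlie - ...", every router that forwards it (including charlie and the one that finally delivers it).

charlie - golf - delta - alpha

At charlie: longest match for 168.199.53.126 is 168.199.0.0/18 -> golf
At golf: longest match for 168.199.53.126 is 168.199.0.0/16 -> delta
At delta: longest match for 168.199.53.126 is 168.199.32.0/19 -> alpha
At alpha: longest match for 168.199.53.126 is 168.199.0.0/17 -> directly connected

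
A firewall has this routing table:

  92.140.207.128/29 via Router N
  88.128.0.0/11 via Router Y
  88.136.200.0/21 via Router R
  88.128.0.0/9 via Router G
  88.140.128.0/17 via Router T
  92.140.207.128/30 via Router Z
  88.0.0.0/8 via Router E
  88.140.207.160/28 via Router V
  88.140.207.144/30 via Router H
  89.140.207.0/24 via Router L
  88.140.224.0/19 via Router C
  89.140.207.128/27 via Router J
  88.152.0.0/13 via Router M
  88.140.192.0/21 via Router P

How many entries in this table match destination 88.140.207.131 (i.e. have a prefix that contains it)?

Prefixes containing 88.140.207.131:
  88.0.0.0/8 (88.0.0.0 - 88.255.255.255)
  88.128.0.0/9 (88.128.0.0 - 88.255.255.255)
  88.128.0.0/11 (88.128.0.0 - 88.159.255.255)
  88.140.128.0/17 (88.140.128.0 - 88.140.255.255)
Total matching entries: 4.

4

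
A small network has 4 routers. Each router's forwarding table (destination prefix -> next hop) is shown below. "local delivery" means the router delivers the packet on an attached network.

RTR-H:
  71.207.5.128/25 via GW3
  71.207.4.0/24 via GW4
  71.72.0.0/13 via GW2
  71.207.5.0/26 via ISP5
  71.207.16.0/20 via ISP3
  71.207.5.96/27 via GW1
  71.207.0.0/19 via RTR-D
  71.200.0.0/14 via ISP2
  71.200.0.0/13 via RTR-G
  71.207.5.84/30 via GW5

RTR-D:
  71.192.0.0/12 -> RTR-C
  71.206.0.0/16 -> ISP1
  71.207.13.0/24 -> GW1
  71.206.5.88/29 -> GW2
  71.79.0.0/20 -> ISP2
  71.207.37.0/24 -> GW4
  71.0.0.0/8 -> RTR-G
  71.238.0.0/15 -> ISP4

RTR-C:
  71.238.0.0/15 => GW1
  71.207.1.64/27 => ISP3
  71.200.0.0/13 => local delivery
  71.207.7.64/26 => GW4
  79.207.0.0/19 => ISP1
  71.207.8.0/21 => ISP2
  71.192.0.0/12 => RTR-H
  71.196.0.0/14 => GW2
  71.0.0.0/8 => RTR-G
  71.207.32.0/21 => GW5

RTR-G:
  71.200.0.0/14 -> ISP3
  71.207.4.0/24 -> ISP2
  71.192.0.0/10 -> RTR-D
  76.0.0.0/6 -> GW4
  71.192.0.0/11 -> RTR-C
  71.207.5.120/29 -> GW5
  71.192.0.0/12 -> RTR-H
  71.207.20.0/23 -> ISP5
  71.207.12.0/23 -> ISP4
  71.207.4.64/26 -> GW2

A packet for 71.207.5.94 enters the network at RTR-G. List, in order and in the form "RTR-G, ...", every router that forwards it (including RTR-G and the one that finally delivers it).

RTR-G, RTR-H, RTR-D, RTR-C

At RTR-G: longest match for 71.207.5.94 is 71.192.0.0/12 -> RTR-H
At RTR-H: longest match for 71.207.5.94 is 71.207.0.0/19 -> RTR-D
At RTR-D: longest match for 71.207.5.94 is 71.192.0.0/12 -> RTR-C
At RTR-C: longest match for 71.207.5.94 is 71.200.0.0/13 -> local delivery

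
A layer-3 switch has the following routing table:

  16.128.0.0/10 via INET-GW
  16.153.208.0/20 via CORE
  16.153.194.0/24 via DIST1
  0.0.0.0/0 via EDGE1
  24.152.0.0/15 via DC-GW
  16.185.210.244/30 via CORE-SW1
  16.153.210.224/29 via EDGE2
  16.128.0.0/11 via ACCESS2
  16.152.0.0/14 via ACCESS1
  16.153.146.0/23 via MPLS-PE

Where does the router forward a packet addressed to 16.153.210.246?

CORE

Routes whose prefix contains 16.153.210.246:
  0.0.0.0/0 (default, matches everything) -> EDGE1
  16.128.0.0/10 (16.128.0.0 - 16.191.255.255) -> INET-GW
  16.128.0.0/11 (16.128.0.0 - 16.159.255.255) -> ACCESS2
  16.152.0.0/14 (16.152.0.0 - 16.155.255.255) -> ACCESS1
  16.153.208.0/20 (16.153.208.0 - 16.153.223.255) -> CORE
More-specific entries that do NOT match:
  16.185.210.244/30 (16.185.210.244 - 16.185.210.247) does not contain 16.153.210.246
  16.153.210.224/29 (16.153.210.224 - 16.153.210.231) does not contain 16.153.210.246
  16.153.194.0/24 (16.153.194.0 - 16.153.194.255) does not contain 16.153.210.246
  16.153.146.0/23 (16.153.146.0 - 16.153.147.255) does not contain 16.153.210.246
Longest matching prefix is /20 -> next hop CORE.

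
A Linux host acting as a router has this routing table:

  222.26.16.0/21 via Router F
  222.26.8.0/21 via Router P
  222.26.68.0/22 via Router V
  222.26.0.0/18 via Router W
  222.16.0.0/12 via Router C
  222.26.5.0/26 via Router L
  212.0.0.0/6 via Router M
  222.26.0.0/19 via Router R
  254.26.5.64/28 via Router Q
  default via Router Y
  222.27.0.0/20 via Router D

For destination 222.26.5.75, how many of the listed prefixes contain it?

4

Prefixes containing 222.26.5.75:
  0.0.0.0/0 (default, matches everything)
  222.16.0.0/12 (222.16.0.0 - 222.31.255.255)
  222.26.0.0/18 (222.26.0.0 - 222.26.63.255)
  222.26.0.0/19 (222.26.0.0 - 222.26.31.255)
Total matching entries: 4.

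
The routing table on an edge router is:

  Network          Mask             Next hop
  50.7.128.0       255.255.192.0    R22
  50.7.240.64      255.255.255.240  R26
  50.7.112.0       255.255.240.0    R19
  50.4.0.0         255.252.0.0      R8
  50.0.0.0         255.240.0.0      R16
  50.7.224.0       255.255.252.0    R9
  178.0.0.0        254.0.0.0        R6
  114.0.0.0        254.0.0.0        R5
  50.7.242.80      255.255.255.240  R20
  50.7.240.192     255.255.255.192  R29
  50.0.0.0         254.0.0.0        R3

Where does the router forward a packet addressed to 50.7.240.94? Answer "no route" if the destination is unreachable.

R8

Routes whose prefix contains 50.7.240.94:
  50.0.0.0/7 (50.0.0.0 - 51.255.255.255) -> R3
  50.0.0.0/12 (50.0.0.0 - 50.15.255.255) -> R16
  50.4.0.0/14 (50.4.0.0 - 50.7.255.255) -> R8
More-specific entries that do NOT match:
  50.7.240.64/28 (50.7.240.64 - 50.7.240.79) does not contain 50.7.240.94
  50.7.242.80/28 (50.7.242.80 - 50.7.242.95) does not contain 50.7.240.94
  50.7.240.192/26 (50.7.240.192 - 50.7.240.255) does not contain 50.7.240.94
  50.7.224.0/22 (50.7.224.0 - 50.7.227.255) does not contain 50.7.240.94
  50.7.112.0/20 (50.7.112.0 - 50.7.127.255) does not contain 50.7.240.94
  50.7.128.0/18 (50.7.128.0 - 50.7.191.255) does not contain 50.7.240.94
Longest matching prefix is /14 -> next hop R8.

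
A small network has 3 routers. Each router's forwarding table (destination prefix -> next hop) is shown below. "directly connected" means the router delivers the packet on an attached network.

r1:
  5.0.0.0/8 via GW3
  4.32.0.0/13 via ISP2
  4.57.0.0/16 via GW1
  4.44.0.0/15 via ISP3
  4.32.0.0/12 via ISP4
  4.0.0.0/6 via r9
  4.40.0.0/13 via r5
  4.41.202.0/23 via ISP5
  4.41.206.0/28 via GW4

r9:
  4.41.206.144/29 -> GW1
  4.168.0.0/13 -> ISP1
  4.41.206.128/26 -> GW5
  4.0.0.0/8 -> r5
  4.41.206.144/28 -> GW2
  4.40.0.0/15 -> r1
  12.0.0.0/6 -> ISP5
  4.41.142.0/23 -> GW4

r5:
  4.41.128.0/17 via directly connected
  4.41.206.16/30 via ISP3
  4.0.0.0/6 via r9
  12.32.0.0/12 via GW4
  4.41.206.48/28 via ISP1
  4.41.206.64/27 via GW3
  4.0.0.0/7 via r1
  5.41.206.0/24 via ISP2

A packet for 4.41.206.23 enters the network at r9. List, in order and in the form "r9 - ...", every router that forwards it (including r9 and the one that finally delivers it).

At r9: longest match for 4.41.206.23 is 4.40.0.0/15 -> r1
At r1: longest match for 4.41.206.23 is 4.40.0.0/13 -> r5
At r5: longest match for 4.41.206.23 is 4.41.128.0/17 -> directly connected

r9 - r1 - r5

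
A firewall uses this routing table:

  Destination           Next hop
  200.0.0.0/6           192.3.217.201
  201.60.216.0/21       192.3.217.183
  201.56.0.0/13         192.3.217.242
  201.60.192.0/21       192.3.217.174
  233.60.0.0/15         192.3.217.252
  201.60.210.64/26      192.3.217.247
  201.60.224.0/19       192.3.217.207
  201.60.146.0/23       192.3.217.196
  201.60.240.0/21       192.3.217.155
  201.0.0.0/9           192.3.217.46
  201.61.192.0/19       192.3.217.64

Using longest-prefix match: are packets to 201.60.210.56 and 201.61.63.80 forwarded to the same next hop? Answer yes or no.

201.60.210.56: longest match 201.56.0.0/13 -> 192.3.217.242
201.61.63.80: longest match 201.56.0.0/13 -> 192.3.217.242

yes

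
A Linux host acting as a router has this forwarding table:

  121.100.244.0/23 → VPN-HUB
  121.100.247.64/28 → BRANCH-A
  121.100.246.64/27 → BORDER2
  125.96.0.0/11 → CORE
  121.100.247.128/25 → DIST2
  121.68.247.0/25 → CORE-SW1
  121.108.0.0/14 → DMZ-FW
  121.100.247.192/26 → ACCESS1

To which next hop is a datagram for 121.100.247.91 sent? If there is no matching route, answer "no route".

no route

No entry's prefix contains 121.100.247.91; there is no default route.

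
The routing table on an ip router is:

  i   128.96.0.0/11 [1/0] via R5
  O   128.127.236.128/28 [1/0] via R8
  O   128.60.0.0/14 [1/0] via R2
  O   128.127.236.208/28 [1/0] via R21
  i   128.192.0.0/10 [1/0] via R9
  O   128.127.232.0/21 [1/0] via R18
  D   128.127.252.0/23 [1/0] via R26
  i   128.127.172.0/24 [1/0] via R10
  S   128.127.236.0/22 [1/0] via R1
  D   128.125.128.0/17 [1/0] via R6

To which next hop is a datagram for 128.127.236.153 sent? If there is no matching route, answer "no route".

R1

Routes whose prefix contains 128.127.236.153:
  128.96.0.0/11 (128.96.0.0 - 128.127.255.255) -> R5
  128.127.232.0/21 (128.127.232.0 - 128.127.239.255) -> R18
  128.127.236.0/22 (128.127.236.0 - 128.127.239.255) -> R1
More-specific entries that do NOT match:
  128.127.236.128/28 (128.127.236.128 - 128.127.236.143) does not contain 128.127.236.153
  128.127.236.208/28 (128.127.236.208 - 128.127.236.223) does not contain 128.127.236.153
  128.127.172.0/24 (128.127.172.0 - 128.127.172.255) does not contain 128.127.236.153
  128.127.252.0/23 (128.127.252.0 - 128.127.253.255) does not contain 128.127.236.153
Longest matching prefix is /22 -> next hop R1.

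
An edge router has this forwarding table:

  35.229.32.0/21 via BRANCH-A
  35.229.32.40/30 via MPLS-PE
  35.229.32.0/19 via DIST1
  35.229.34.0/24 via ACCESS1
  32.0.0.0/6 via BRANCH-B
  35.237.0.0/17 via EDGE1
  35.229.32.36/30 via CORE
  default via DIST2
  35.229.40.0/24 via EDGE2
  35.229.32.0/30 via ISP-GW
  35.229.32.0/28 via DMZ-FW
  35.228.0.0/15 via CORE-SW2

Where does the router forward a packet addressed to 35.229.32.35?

Routes whose prefix contains 35.229.32.35:
  0.0.0.0/0 (default, matches everything) -> DIST2
  32.0.0.0/6 (32.0.0.0 - 35.255.255.255) -> BRANCH-B
  35.228.0.0/15 (35.228.0.0 - 35.229.255.255) -> CORE-SW2
  35.229.32.0/19 (35.229.32.0 - 35.229.63.255) -> DIST1
  35.229.32.0/21 (35.229.32.0 - 35.229.39.255) -> BRANCH-A
More-specific entries that do NOT match:
  35.229.32.40/30 (35.229.32.40 - 35.229.32.43) does not contain 35.229.32.35
  35.229.32.36/30 (35.229.32.36 - 35.229.32.39) does not contain 35.229.32.35
  35.229.32.0/30 (35.229.32.0 - 35.229.32.3) does not contain 35.229.32.35
  35.229.32.0/28 (35.229.32.0 - 35.229.32.15) does not contain 35.229.32.35
  35.229.34.0/24 (35.229.34.0 - 35.229.34.255) does not contain 35.229.32.35
  35.229.40.0/24 (35.229.40.0 - 35.229.40.255) does not contain 35.229.32.35
Longest matching prefix is /21 -> next hop BRANCH-A.

BRANCH-A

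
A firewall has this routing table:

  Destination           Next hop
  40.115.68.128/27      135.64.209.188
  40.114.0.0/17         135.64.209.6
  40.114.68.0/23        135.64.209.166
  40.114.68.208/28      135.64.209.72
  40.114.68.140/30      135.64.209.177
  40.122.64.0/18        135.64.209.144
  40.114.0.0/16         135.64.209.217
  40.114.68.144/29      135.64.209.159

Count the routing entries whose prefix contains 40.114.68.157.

Prefixes containing 40.114.68.157:
  40.114.0.0/16 (40.114.0.0 - 40.114.255.255)
  40.114.0.0/17 (40.114.0.0 - 40.114.127.255)
  40.114.68.0/23 (40.114.68.0 - 40.114.69.255)
Total matching entries: 3.

3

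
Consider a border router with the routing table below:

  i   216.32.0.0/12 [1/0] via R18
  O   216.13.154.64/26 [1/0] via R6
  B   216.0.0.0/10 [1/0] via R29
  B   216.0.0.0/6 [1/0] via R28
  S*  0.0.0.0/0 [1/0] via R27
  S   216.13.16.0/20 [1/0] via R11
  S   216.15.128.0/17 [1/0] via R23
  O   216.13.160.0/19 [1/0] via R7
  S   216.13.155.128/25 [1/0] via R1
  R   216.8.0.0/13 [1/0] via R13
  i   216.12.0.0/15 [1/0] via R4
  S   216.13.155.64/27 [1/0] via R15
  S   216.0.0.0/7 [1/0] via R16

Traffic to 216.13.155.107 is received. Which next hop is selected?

R4

Routes whose prefix contains 216.13.155.107:
  0.0.0.0/0 (default, matches everything) -> R27
  216.0.0.0/6 (216.0.0.0 - 219.255.255.255) -> R28
  216.0.0.0/7 (216.0.0.0 - 217.255.255.255) -> R16
  216.0.0.0/10 (216.0.0.0 - 216.63.255.255) -> R29
  216.8.0.0/13 (216.8.0.0 - 216.15.255.255) -> R13
  216.12.0.0/15 (216.12.0.0 - 216.13.255.255) -> R4
More-specific entries that do NOT match:
  216.13.155.64/27 (216.13.155.64 - 216.13.155.95) does not contain 216.13.155.107
  216.13.154.64/26 (216.13.154.64 - 216.13.154.127) does not contain 216.13.155.107
  216.13.155.128/25 (216.13.155.128 - 216.13.155.255) does not contain 216.13.155.107
  216.13.16.0/20 (216.13.16.0 - 216.13.31.255) does not contain 216.13.155.107
  216.13.160.0/19 (216.13.160.0 - 216.13.191.255) does not contain 216.13.155.107
  216.15.128.0/17 (216.15.128.0 - 216.15.255.255) does not contain 216.13.155.107
Longest matching prefix is /15 -> next hop R4.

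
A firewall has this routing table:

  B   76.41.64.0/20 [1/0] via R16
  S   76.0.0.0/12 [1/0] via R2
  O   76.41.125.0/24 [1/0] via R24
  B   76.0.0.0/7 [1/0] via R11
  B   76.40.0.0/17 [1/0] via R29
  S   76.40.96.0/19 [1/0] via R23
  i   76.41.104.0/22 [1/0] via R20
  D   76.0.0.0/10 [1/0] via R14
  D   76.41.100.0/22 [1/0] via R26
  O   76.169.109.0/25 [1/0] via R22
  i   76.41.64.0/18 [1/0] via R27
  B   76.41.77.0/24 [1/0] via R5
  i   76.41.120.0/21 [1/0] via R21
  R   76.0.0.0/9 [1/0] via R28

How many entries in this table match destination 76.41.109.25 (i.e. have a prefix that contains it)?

4

Prefixes containing 76.41.109.25:
  76.0.0.0/7 (76.0.0.0 - 77.255.255.255)
  76.0.0.0/9 (76.0.0.0 - 76.127.255.255)
  76.0.0.0/10 (76.0.0.0 - 76.63.255.255)
  76.41.64.0/18 (76.41.64.0 - 76.41.127.255)
Total matching entries: 4.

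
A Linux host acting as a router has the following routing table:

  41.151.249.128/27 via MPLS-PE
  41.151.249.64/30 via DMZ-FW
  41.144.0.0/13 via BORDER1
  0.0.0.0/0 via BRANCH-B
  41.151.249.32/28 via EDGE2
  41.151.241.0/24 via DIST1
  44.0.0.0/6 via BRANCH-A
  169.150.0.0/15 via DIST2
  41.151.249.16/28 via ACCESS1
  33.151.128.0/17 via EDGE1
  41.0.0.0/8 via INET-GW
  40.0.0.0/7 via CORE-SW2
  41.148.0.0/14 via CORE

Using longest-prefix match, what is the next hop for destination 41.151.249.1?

Routes whose prefix contains 41.151.249.1:
  0.0.0.0/0 (default, matches everything) -> BRANCH-B
  40.0.0.0/7 (40.0.0.0 - 41.255.255.255) -> CORE-SW2
  41.0.0.0/8 (41.0.0.0 - 41.255.255.255) -> INET-GW
  41.144.0.0/13 (41.144.0.0 - 41.151.255.255) -> BORDER1
  41.148.0.0/14 (41.148.0.0 - 41.151.255.255) -> CORE
More-specific entries that do NOT match:
  41.151.249.64/30 (41.151.249.64 - 41.151.249.67) does not contain 41.151.249.1
  41.151.249.32/28 (41.151.249.32 - 41.151.249.47) does not contain 41.151.249.1
  41.151.249.16/28 (41.151.249.16 - 41.151.249.31) does not contain 41.151.249.1
  41.151.249.128/27 (41.151.249.128 - 41.151.249.159) does not contain 41.151.249.1
  41.151.241.0/24 (41.151.241.0 - 41.151.241.255) does not contain 41.151.249.1
  33.151.128.0/17 (33.151.128.0 - 33.151.255.255) does not contain 41.151.249.1
  169.150.0.0/15 (169.150.0.0 - 169.151.255.255) does not contain 41.151.249.1
Longest matching prefix is /14 -> next hop CORE.

CORE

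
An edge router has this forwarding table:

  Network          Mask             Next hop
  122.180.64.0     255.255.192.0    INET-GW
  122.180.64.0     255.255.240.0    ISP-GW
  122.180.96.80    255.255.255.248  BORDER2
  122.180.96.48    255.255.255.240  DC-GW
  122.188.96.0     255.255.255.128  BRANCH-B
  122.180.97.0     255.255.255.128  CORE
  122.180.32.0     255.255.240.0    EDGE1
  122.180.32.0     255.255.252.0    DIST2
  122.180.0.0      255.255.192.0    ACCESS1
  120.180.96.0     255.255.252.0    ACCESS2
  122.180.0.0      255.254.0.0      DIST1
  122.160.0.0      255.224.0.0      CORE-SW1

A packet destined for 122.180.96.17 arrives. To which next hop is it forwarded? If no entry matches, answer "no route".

Routes whose prefix contains 122.180.96.17:
  122.160.0.0/11 (122.160.0.0 - 122.191.255.255) -> CORE-SW1
  122.180.0.0/15 (122.180.0.0 - 122.181.255.255) -> DIST1
  122.180.64.0/18 (122.180.64.0 - 122.180.127.255) -> INET-GW
More-specific entries that do NOT match:
  122.180.96.80/29 (122.180.96.80 - 122.180.96.87) does not contain 122.180.96.17
  122.180.96.48/28 (122.180.96.48 - 122.180.96.63) does not contain 122.180.96.17
  122.188.96.0/25 (122.188.96.0 - 122.188.96.127) does not contain 122.180.96.17
  122.180.97.0/25 (122.180.97.0 - 122.180.97.127) does not contain 122.180.96.17
  122.180.32.0/22 (122.180.32.0 - 122.180.35.255) does not contain 122.180.96.17
  120.180.96.0/22 (120.180.96.0 - 120.180.99.255) does not contain 122.180.96.17
  122.180.64.0/20 (122.180.64.0 - 122.180.79.255) does not contain 122.180.96.17
  122.180.32.0/20 (122.180.32.0 - 122.180.47.255) does not contain 122.180.96.17
Longest matching prefix is /18 -> next hop INET-GW.

INET-GW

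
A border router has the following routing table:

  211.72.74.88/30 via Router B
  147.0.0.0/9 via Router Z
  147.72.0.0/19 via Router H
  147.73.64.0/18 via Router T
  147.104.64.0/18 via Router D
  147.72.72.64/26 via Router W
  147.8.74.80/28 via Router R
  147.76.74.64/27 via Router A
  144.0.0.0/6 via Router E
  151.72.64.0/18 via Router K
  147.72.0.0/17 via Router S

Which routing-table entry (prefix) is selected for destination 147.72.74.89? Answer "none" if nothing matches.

147.72.0.0/17

Entries matching 147.72.74.89:
  144.0.0.0/6 (144.0.0.0 - 147.255.255.255)
  147.0.0.0/9 (147.0.0.0 - 147.127.255.255)
  147.72.0.0/17 (147.72.0.0 - 147.72.127.255)
Most specific is 147.72.0.0/17.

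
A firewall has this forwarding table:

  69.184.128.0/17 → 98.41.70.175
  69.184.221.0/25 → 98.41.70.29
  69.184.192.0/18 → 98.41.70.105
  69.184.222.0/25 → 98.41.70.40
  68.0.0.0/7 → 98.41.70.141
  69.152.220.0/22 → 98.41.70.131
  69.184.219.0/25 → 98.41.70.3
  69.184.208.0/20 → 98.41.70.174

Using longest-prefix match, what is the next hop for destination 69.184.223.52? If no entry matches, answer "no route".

Routes whose prefix contains 69.184.223.52:
  68.0.0.0/7 (68.0.0.0 - 69.255.255.255) -> 98.41.70.141
  69.184.128.0/17 (69.184.128.0 - 69.184.255.255) -> 98.41.70.175
  69.184.192.0/18 (69.184.192.0 - 69.184.255.255) -> 98.41.70.105
  69.184.208.0/20 (69.184.208.0 - 69.184.223.255) -> 98.41.70.174
More-specific entries that do NOT match:
  69.184.221.0/25 (69.184.221.0 - 69.184.221.127) does not contain 69.184.223.52
  69.184.222.0/25 (69.184.222.0 - 69.184.222.127) does not contain 69.184.223.52
  69.184.219.0/25 (69.184.219.0 - 69.184.219.127) does not contain 69.184.223.52
  69.152.220.0/22 (69.152.220.0 - 69.152.223.255) does not contain 69.184.223.52
Longest matching prefix is /20 -> next hop 98.41.70.174.

98.41.70.174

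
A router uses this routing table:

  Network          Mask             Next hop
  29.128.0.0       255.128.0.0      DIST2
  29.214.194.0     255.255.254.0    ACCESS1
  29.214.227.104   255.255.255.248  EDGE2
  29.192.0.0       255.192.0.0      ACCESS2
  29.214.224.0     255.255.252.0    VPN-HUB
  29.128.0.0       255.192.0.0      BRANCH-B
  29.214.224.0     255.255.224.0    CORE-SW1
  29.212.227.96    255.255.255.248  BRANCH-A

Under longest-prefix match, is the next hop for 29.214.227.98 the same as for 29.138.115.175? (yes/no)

29.214.227.98: longest match 29.214.224.0/22 -> VPN-HUB
29.138.115.175: longest match 29.128.0.0/10 -> BRANCH-B

no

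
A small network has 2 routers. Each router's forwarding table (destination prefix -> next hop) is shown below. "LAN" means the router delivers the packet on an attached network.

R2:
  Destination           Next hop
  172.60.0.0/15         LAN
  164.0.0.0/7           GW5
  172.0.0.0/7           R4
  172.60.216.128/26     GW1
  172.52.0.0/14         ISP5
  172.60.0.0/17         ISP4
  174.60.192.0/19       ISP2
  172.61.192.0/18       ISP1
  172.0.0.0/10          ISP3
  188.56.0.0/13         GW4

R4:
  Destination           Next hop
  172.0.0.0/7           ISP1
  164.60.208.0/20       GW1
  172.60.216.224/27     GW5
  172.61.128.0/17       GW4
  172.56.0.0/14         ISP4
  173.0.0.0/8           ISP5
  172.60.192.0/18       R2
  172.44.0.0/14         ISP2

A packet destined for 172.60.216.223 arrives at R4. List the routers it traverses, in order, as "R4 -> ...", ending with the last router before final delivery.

At R4: longest match for 172.60.216.223 is 172.60.192.0/18 -> R2
At R2: longest match for 172.60.216.223 is 172.60.0.0/15 -> LAN

R4 -> R2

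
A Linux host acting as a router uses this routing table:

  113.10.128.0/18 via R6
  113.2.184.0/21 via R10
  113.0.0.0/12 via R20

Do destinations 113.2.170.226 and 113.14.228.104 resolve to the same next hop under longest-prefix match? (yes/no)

113.2.170.226: longest match 113.0.0.0/12 -> R20
113.14.228.104: longest match 113.0.0.0/12 -> R20

yes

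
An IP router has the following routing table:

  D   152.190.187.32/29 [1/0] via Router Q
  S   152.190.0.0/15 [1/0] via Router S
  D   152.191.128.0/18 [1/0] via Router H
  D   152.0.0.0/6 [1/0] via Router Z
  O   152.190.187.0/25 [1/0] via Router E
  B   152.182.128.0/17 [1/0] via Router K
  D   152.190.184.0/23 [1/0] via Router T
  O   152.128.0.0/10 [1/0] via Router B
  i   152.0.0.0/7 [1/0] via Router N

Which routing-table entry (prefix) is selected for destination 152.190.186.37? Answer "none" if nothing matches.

152.190.0.0/15

Entries matching 152.190.186.37:
  152.0.0.0/6 (152.0.0.0 - 155.255.255.255)
  152.0.0.0/7 (152.0.0.0 - 153.255.255.255)
  152.128.0.0/10 (152.128.0.0 - 152.191.255.255)
  152.190.0.0/15 (152.190.0.0 - 152.191.255.255)
Most specific is 152.190.0.0/15.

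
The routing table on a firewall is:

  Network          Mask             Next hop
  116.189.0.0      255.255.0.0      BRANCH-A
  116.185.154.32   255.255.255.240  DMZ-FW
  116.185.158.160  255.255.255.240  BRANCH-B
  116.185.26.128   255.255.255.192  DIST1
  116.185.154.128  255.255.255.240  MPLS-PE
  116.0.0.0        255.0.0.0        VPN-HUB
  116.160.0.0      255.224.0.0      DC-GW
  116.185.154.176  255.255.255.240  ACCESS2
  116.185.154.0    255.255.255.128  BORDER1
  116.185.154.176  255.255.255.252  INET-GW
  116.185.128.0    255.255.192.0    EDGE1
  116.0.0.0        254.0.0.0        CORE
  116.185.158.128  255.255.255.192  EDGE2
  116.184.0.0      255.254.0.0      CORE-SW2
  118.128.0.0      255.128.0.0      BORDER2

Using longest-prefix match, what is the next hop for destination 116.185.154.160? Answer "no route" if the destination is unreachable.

Routes whose prefix contains 116.185.154.160:
  116.0.0.0/7 (116.0.0.0 - 117.255.255.255) -> CORE
  116.0.0.0/8 (116.0.0.0 - 116.255.255.255) -> VPN-HUB
  116.160.0.0/11 (116.160.0.0 - 116.191.255.255) -> DC-GW
  116.184.0.0/15 (116.184.0.0 - 116.185.255.255) -> CORE-SW2
  116.185.128.0/18 (116.185.128.0 - 116.185.191.255) -> EDGE1
More-specific entries that do NOT match:
  116.185.154.176/30 (116.185.154.176 - 116.185.154.179) does not contain 116.185.154.160
  116.185.154.32/28 (116.185.154.32 - 116.185.154.47) does not contain 116.185.154.160
  116.185.158.160/28 (116.185.158.160 - 116.185.158.175) does not contain 116.185.154.160
  116.185.154.128/28 (116.185.154.128 - 116.185.154.143) does not contain 116.185.154.160
  116.185.154.176/28 (116.185.154.176 - 116.185.154.191) does not contain 116.185.154.160
  116.185.26.128/26 (116.185.26.128 - 116.185.26.191) does not contain 116.185.154.160
  116.185.158.128/26 (116.185.158.128 - 116.185.158.191) does not contain 116.185.154.160
  116.185.154.0/25 (116.185.154.0 - 116.185.154.127) does not contain 116.185.154.160
Longest matching prefix is /18 -> next hop EDGE1.

EDGE1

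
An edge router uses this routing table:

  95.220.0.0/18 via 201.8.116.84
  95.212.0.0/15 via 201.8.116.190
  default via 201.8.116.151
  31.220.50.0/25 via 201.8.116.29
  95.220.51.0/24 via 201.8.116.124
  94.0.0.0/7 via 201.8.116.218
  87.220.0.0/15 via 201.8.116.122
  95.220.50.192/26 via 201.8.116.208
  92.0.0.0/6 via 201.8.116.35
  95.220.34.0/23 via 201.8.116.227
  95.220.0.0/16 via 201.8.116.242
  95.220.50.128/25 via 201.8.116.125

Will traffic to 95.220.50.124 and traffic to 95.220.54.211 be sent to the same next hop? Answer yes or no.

yes

95.220.50.124: longest match 95.220.0.0/18 -> 201.8.116.84
95.220.54.211: longest match 95.220.0.0/18 -> 201.8.116.84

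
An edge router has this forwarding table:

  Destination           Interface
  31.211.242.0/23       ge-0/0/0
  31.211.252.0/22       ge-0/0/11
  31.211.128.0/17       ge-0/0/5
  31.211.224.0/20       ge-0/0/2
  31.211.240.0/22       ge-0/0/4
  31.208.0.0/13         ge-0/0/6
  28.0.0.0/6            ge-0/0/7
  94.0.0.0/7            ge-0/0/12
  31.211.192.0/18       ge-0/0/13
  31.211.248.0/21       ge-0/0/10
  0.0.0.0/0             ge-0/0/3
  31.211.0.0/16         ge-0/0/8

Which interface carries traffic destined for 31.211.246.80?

Routes whose prefix contains 31.211.246.80:
  0.0.0.0/0 (default, matches everything) -> ge-0/0/3
  28.0.0.0/6 (28.0.0.0 - 31.255.255.255) -> ge-0/0/7
  31.208.0.0/13 (31.208.0.0 - 31.215.255.255) -> ge-0/0/6
  31.211.0.0/16 (31.211.0.0 - 31.211.255.255) -> ge-0/0/8
  31.211.128.0/17 (31.211.128.0 - 31.211.255.255) -> ge-0/0/5
  31.211.192.0/18 (31.211.192.0 - 31.211.255.255) -> ge-0/0/13
More-specific entries that do NOT match:
  31.211.242.0/23 (31.211.242.0 - 31.211.243.255) does not contain 31.211.246.80
  31.211.252.0/22 (31.211.252.0 - 31.211.255.255) does not contain 31.211.246.80
  31.211.240.0/22 (31.211.240.0 - 31.211.243.255) does not contain 31.211.246.80
  31.211.248.0/21 (31.211.248.0 - 31.211.255.255) does not contain 31.211.246.80
  31.211.224.0/20 (31.211.224.0 - 31.211.239.255) does not contain 31.211.246.80
Longest matching prefix is /18 -> interface ge-0/0/13.

ge-0/0/13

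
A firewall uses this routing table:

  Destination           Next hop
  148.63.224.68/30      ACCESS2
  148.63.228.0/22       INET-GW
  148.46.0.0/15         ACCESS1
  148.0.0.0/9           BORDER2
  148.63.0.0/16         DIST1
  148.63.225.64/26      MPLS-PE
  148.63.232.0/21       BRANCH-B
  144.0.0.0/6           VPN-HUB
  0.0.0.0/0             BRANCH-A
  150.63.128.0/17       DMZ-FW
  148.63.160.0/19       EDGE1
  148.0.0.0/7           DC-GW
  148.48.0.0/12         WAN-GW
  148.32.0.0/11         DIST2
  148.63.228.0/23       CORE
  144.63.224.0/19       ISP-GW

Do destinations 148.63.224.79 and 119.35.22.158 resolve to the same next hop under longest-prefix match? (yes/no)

148.63.224.79: longest match 148.63.0.0/16 -> DIST1
119.35.22.158: longest match 0.0.0.0/0 -> BRANCH-A

no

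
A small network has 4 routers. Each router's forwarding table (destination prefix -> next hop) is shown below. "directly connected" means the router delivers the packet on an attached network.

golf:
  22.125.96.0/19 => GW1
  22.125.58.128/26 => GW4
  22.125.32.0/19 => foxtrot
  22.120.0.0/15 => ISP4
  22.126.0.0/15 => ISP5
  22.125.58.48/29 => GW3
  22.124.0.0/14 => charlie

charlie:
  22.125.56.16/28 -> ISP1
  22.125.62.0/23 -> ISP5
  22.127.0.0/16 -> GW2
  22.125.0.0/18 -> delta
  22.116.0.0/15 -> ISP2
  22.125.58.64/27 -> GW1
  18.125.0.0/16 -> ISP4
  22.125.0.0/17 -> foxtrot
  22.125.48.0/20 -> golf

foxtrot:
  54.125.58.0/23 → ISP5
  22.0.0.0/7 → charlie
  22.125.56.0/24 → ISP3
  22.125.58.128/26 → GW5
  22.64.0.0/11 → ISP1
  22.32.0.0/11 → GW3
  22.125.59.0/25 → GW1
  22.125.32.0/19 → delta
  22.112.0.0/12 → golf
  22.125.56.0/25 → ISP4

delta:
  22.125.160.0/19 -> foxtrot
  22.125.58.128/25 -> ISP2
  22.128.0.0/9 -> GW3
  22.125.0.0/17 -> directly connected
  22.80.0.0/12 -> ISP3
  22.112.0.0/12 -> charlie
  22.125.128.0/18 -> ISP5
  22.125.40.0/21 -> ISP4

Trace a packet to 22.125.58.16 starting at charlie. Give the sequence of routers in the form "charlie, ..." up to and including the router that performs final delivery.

charlie, golf, foxtrot, delta

At charlie: longest match for 22.125.58.16 is 22.125.48.0/20 -> golf
At golf: longest match for 22.125.58.16 is 22.125.32.0/19 -> foxtrot
At foxtrot: longest match for 22.125.58.16 is 22.125.32.0/19 -> delta
At delta: longest match for 22.125.58.16 is 22.125.0.0/17 -> directly connected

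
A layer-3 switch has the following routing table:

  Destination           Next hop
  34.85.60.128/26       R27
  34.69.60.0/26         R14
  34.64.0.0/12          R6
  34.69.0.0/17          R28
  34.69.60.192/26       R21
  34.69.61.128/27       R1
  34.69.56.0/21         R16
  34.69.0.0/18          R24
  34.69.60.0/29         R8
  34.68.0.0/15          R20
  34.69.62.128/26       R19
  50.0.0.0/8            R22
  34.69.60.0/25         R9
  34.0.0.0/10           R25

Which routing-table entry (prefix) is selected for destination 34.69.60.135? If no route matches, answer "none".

Entries matching 34.69.60.135:
  34.64.0.0/12 (34.64.0.0 - 34.79.255.255)
  34.68.0.0/15 (34.68.0.0 - 34.69.255.255)
  34.69.0.0/17 (34.69.0.0 - 34.69.127.255)
  34.69.0.0/18 (34.69.0.0 - 34.69.63.255)
  34.69.56.0/21 (34.69.56.0 - 34.69.63.255)
Most specific is 34.69.56.0/21.

34.69.56.0/21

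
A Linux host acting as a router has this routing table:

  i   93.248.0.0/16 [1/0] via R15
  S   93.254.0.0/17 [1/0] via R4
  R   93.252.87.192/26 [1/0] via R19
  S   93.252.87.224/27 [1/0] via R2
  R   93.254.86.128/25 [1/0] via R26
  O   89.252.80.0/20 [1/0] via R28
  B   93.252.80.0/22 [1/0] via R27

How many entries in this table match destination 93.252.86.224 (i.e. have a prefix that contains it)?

0

No listed prefix contains 93.252.86.224.
Total matching entries: 0.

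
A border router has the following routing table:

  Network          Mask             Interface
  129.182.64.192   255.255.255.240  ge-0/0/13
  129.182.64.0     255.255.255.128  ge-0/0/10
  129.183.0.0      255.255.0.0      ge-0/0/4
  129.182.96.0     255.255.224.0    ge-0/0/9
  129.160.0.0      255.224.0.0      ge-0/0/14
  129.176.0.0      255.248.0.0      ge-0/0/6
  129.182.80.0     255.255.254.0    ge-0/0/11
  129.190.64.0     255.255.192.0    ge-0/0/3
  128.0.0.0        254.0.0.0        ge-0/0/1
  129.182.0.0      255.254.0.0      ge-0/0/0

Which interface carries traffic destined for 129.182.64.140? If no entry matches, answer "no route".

ge-0/0/0

Routes whose prefix contains 129.182.64.140:
  128.0.0.0/7 (128.0.0.0 - 129.255.255.255) -> ge-0/0/1
  129.160.0.0/11 (129.160.0.0 - 129.191.255.255) -> ge-0/0/14
  129.176.0.0/13 (129.176.0.0 - 129.183.255.255) -> ge-0/0/6
  129.182.0.0/15 (129.182.0.0 - 129.183.255.255) -> ge-0/0/0
More-specific entries that do NOT match:
  129.182.64.192/28 (129.182.64.192 - 129.182.64.207) does not contain 129.182.64.140
  129.182.64.0/25 (129.182.64.0 - 129.182.64.127) does not contain 129.182.64.140
  129.182.80.0/23 (129.182.80.0 - 129.182.81.255) does not contain 129.182.64.140
  129.182.96.0/19 (129.182.96.0 - 129.182.127.255) does not contain 129.182.64.140
  129.190.64.0/18 (129.190.64.0 - 129.190.127.255) does not contain 129.182.64.140
  129.183.0.0/16 (129.183.0.0 - 129.183.255.255) does not contain 129.182.64.140
Longest matching prefix is /15 -> interface ge-0/0/0.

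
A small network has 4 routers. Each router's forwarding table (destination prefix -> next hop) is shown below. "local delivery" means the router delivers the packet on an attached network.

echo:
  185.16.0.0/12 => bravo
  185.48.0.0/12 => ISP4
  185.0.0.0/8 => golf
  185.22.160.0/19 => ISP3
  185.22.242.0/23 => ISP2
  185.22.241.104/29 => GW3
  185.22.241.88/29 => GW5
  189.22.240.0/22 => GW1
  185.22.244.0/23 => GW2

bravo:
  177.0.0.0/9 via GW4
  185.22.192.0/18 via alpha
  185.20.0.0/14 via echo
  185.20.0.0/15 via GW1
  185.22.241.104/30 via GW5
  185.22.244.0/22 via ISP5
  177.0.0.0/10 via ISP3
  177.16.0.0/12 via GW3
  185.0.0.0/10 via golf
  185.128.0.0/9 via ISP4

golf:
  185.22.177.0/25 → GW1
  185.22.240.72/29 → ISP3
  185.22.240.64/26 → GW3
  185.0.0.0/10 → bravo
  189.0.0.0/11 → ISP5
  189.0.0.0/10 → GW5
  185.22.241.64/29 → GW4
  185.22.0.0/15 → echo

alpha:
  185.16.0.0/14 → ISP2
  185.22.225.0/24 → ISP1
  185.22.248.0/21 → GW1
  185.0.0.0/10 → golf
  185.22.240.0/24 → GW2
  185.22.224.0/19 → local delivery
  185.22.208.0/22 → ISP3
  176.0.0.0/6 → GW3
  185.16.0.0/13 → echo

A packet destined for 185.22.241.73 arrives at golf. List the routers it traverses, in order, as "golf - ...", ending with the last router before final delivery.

golf - echo - bravo - alpha

At golf: longest match for 185.22.241.73 is 185.22.0.0/15 -> echo
At echo: longest match for 185.22.241.73 is 185.16.0.0/12 -> bravo
At bravo: longest match for 185.22.241.73 is 185.22.192.0/18 -> alpha
At alpha: longest match for 185.22.241.73 is 185.22.224.0/19 -> local delivery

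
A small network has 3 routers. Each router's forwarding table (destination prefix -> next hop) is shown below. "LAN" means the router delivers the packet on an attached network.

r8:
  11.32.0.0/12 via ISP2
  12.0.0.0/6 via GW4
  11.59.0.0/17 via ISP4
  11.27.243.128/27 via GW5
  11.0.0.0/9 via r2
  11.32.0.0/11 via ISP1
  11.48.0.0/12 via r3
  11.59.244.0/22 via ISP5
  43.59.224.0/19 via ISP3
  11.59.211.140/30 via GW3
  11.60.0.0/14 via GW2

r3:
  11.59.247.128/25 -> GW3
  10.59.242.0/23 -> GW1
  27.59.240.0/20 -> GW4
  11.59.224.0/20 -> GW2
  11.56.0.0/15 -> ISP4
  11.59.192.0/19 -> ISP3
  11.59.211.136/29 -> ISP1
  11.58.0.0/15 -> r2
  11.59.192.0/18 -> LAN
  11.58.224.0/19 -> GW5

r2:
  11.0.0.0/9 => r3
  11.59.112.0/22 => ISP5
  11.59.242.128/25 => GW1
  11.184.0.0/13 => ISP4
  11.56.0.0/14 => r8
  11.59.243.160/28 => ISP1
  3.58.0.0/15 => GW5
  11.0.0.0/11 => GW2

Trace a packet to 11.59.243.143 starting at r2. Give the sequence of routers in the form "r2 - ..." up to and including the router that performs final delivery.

r2 - r8 - r3

At r2: longest match for 11.59.243.143 is 11.56.0.0/14 -> r8
At r8: longest match for 11.59.243.143 is 11.48.0.0/12 -> r3
At r3: longest match for 11.59.243.143 is 11.59.192.0/18 -> LAN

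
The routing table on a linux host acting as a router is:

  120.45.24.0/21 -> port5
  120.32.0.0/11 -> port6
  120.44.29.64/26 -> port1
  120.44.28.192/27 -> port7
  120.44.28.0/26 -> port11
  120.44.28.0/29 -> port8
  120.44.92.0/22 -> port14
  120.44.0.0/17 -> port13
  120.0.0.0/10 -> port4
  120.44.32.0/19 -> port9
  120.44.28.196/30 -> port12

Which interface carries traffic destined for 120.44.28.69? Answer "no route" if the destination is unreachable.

port13

Routes whose prefix contains 120.44.28.69:
  120.0.0.0/10 (120.0.0.0 - 120.63.255.255) -> port4
  120.32.0.0/11 (120.32.0.0 - 120.63.255.255) -> port6
  120.44.0.0/17 (120.44.0.0 - 120.44.127.255) -> port13
More-specific entries that do NOT match:
  120.44.28.196/30 (120.44.28.196 - 120.44.28.199) does not contain 120.44.28.69
  120.44.28.0/29 (120.44.28.0 - 120.44.28.7) does not contain 120.44.28.69
  120.44.28.192/27 (120.44.28.192 - 120.44.28.223) does not contain 120.44.28.69
  120.44.29.64/26 (120.44.29.64 - 120.44.29.127) does not contain 120.44.28.69
  120.44.28.0/26 (120.44.28.0 - 120.44.28.63) does not contain 120.44.28.69
  120.44.92.0/22 (120.44.92.0 - 120.44.95.255) does not contain 120.44.28.69
  120.45.24.0/21 (120.45.24.0 - 120.45.31.255) does not contain 120.44.28.69
  120.44.32.0/19 (120.44.32.0 - 120.44.63.255) does not contain 120.44.28.69
Longest matching prefix is /17 -> interface port13.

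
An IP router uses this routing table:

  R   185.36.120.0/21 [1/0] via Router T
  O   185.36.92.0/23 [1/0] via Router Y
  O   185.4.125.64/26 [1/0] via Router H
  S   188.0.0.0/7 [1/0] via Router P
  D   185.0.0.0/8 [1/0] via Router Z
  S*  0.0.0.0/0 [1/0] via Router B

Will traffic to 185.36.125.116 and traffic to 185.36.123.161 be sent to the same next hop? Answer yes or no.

185.36.125.116: longest match 185.36.120.0/21 -> Router T
185.36.123.161: longest match 185.36.120.0/21 -> Router T

yes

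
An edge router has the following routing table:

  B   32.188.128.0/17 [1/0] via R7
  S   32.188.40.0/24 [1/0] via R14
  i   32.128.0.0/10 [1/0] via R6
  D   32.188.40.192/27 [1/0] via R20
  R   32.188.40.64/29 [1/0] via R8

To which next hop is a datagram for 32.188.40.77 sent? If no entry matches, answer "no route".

Routes whose prefix contains 32.188.40.77:
  32.128.0.0/10 (32.128.0.0 - 32.191.255.255) -> R6
  32.188.40.0/24 (32.188.40.0 - 32.188.40.255) -> R14
More-specific entries that do NOT match:
  32.188.40.64/29 (32.188.40.64 - 32.188.40.71) does not contain 32.188.40.77
  32.188.40.192/27 (32.188.40.192 - 32.188.40.223) does not contain 32.188.40.77
Longest matching prefix is /24 -> next hop R14.

R14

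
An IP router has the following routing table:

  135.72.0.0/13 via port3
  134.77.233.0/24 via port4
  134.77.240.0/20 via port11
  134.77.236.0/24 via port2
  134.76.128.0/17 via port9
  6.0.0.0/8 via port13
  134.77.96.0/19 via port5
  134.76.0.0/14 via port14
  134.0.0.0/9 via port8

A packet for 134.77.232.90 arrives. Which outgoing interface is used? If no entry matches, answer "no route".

Routes whose prefix contains 134.77.232.90:
  134.0.0.0/9 (134.0.0.0 - 134.127.255.255) -> port8
  134.76.0.0/14 (134.76.0.0 - 134.79.255.255) -> port14
More-specific entries that do NOT match:
  134.77.233.0/24 (134.77.233.0 - 134.77.233.255) does not contain 134.77.232.90
  134.77.236.0/24 (134.77.236.0 - 134.77.236.255) does not contain 134.77.232.90
  134.77.240.0/20 (134.77.240.0 - 134.77.255.255) does not contain 134.77.232.90
  134.77.96.0/19 (134.77.96.0 - 134.77.127.255) does not contain 134.77.232.90
  134.76.128.0/17 (134.76.128.0 - 134.76.255.255) does not contain 134.77.232.90
Longest matching prefix is /14 -> interface port14.

port14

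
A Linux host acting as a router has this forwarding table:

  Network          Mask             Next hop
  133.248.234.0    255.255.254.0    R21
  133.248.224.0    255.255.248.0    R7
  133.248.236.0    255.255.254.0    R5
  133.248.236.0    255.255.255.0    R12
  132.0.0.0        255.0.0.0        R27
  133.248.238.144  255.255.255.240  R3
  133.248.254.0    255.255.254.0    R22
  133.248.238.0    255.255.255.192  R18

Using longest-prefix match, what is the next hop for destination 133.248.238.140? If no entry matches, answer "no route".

No entry's prefix contains 133.248.238.140; there is no default route.

no route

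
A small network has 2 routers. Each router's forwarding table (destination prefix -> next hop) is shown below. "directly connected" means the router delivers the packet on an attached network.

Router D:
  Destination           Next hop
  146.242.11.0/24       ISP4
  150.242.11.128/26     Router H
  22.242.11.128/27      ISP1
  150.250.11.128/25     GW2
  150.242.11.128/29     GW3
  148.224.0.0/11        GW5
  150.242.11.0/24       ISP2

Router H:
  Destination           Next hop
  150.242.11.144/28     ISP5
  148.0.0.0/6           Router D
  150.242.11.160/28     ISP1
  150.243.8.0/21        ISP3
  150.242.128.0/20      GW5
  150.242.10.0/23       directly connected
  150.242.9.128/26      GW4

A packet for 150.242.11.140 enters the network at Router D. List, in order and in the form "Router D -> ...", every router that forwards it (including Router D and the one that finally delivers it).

At Router D: longest match for 150.242.11.140 is 150.242.11.128/26 -> Router H
At Router H: longest match for 150.242.11.140 is 150.242.10.0/23 -> directly connected

Router D -> Router H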